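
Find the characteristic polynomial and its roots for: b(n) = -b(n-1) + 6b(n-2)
Substitute b(n) = rⁿ and divide through by rⁿ⁻²: r² + r - 6 = 0
Factor: (r + 3)(r - 2) = 0, so r = -3, 2.
General solution: b(n) = A·(-3)ⁿ + B·2ⁿ

Characteristic: r² + r - 6 = 0, Roots: r = -3, 2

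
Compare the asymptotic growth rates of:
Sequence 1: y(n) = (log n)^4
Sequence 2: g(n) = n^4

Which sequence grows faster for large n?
Comparing growth rates:
Growth-rate hierarchy: log n ≺ any polynomial ≺ any exponential cⁿ (c>1) ≺ n! ≺ nⁿ.
polynomial degree 4 dominates polylogarithmic (log n)^4 asymptotically.

g(n) grows faster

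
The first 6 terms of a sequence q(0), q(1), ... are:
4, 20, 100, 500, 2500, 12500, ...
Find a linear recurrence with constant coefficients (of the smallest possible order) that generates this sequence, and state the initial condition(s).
Look for the lowest-order linear relation among consecutive terms.
Observation: each term is 5× the previous.
Check at n=2: 5·20 = 100. ✓

q(n) = 5 × q(n-1), q(0) = 4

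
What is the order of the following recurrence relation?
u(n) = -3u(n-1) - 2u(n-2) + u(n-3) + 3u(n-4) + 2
The order is the largest lag k for which u(n-k) appears. Here the deepest term is u(n-4) (the 2 term is non-homogeneous and does not affect the order), so the order is 4.

Order 4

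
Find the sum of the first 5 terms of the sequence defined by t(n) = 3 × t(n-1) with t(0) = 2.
Computing the sequence terms: 2, 6, 18, 54, 162
Adding these values together:

242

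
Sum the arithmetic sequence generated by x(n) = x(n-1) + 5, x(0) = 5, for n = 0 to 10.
Computing the sequence terms: 5, 10, 15, 20, 25, 30, 35, 40, 45, 50, 55
Adding these values together:

330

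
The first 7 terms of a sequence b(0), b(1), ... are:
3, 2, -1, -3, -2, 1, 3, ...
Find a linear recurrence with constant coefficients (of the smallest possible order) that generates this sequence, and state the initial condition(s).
Look for the lowest-order linear relation among consecutive terms.
Observation: b(n) - 1·b(n-1) - (-1)·b(n-2) = 0 holds for the shown terms, and no order-1 relation b(n) = α·b(n-1) + β fits.
Check at n=3: 1·-1 + (-1)·2 = -3. ✓

b(n) = b(n-1) - b(n-2), b(0) = 3, b(1) = 2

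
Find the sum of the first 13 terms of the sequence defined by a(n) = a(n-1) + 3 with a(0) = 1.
Computing the sequence terms: 1, 4, 7, 10, 13, 16, 19, 22, 25, 28, 31, 34, 37
Adding these values together:

247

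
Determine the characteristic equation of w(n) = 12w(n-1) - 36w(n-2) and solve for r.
Substitute w(n) = rⁿ and divide through by rⁿ⁻²: r² - 12r + 36 = 0
Factor: (r - 6)² = 0, so r = 6 (double root).
General solution: w(n) = (A + Bn)·6ⁿ

Characteristic: r² - 12r + 36 = 0, Roots: r = 6 (double root)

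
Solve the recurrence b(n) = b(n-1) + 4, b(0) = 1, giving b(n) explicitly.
Recurrence: b(n) = b(n-1) + 4, initial: b(0) = 1.
Each step adds 4, so b(n) = b(0) + 4n = 4n + 1.

b(n) = 4n + 1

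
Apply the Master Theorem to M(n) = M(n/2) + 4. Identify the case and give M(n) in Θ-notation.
Master Theorem template: M(n) = a·M(n/b) + f(n).
Here: a=1, b=2, f(n)=4
Compute log_b(a) = log_2(1) = 0.
f(n) = 4 = Θ(1). Case 2: M(n) = Θ(log n).

Case 2: M(n) = Θ(log n)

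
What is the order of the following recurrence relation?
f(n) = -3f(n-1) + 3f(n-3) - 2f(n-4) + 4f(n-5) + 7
The order is the largest lag k for which f(n-k) appears. Here the deepest term is f(n-5) (the 7 term is non-homogeneous and does not affect the order), so the order is 5.

Order 5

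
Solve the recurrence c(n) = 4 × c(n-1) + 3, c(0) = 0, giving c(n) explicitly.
Recurrence: c(n) = 4 × c(n-1) + 3, initial: c(0) = 0.
Try c(n) = A·4ⁿ + C. Substituting: A·4ⁿ + C = 4(A·4ⁿ⁻¹ + C) + 3 = A·4ⁿ + 4C + 3, so C = 4C + 3, giving C = -1. Then c(0) = A - 1 = 0 gives A = 1.

c(n) = 4ⁿ - 1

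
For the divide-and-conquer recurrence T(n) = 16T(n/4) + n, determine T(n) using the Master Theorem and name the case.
Master Theorem template: T(n) = a·T(n/b) + f(n).
Here: a=16, b=4, f(n)=n
Compute log_b(a) = log_4(16) = 2.
f(n) = n = O(n^(2-ε)) with ε = 1. Case 1: T(n) = Θ(n^log_b(a)) = Θ(n^2).

Case 1: T(n) = Θ(n^2)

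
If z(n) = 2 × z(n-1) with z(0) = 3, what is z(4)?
Computing step by step:
z(0) = 3
z(1) = 2 × 3 = 6
z(2) = 2 × 6 = 12
z(3) = 2 × 12 = 24
z(4) = 2 × 24 = 48

48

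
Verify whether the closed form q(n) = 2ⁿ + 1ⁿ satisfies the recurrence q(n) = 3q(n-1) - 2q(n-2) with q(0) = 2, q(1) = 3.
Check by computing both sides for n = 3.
From the recurrence with q(0) = 2, q(1) = 3:
  q(0) = 2, q(1) = 3, q(2) = 5, q(3) = 9
  so the recurrence gives q(3) = 9.
From the proposed closed form q(n) = 2ⁿ + 1ⁿ:
  q(3) = 9.
Both sides give 9 at n = 3, and the initial condition(s) match, so the closed form is consistent.

Yes, the closed form is correct.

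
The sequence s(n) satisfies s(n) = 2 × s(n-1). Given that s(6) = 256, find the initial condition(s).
In general s(n) = 2ⁿ · s(0). At n = 6: s(0) = s(6) / 2^6 = 256 / 64 = 4.

s(0) = 4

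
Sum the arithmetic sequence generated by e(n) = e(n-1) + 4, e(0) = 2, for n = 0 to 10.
Computing the sequence terms: 2, 6, 10, 14, 18, 22, 26, 30, 34, 38, 42
Adding these values together:

242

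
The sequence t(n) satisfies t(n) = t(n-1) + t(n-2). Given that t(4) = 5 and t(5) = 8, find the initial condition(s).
Work backwards using t(k) = t(k+2) - t(k+1):
t(3) = t(5) - t(4) = 8 - 5 = 3
t(2) = t(4) - t(3) = 5 - 3 = 2
t(1) = t(3) - t(2) = 3 - 2 = 1
t(0) = t(2) - t(1) = 2 - 1 = 1

t(0) = 1, t(1) = 1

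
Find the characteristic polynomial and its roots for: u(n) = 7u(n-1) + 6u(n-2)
Substitute u(n) = rⁿ and divide through by rⁿ⁻²: r² - 7r - 6 = 0
Discriminant: 7² + 4·6 = 73, not a perfect square, so by the quadratic formula r = (7 ± √73)/2.
General solution: u(n) = A·r₁ⁿ + B·r₂ⁿ where r₁,r₂ = (7 ± √73)/2

Characteristic: r² - 7r - 6 = 0, Roots: r = (7 ± √73)/2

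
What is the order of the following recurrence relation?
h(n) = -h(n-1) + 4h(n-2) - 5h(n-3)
The order is the largest lag k for which h(n-k) appears. Here the deepest term is h(n-3), so the order is 3.

Order 3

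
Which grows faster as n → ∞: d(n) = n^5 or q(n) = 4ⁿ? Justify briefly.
Comparing growth rates:
Growth-rate hierarchy: log n ≺ any polynomial ≺ any exponential cⁿ (c>1) ≺ n! ≺ nⁿ.
exponential base 4 dominates polynomial degree 5 asymptotically.

q(n) grows faster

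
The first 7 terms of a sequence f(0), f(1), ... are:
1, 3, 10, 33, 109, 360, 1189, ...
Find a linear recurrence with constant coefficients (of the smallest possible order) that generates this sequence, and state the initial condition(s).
Look for the lowest-order linear relation among consecutive terms.
Observation: f(n) - 3·f(n-1) - (1)·f(n-2) = 0 holds for the shown terms, and no order-1 relation f(n) = α·f(n-1) + β fits.
Check at n=3: 3·10 + (1)·3 = 33. ✓

f(n) = 3f(n-1) + f(n-2), f(0) = 1, f(1) = 3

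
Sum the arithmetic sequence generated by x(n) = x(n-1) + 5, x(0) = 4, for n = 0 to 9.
Computing the sequence terms: 4, 9, 14, 19, 24, 29, 34, 39, 44, 49
Adding these values together:

265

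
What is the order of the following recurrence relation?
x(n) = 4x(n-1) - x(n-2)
The order is the largest lag k for which x(n-k) appears. Here the deepest term is x(n-2), so the order is 2.

Order 2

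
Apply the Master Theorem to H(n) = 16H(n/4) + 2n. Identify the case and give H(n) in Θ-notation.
Master Theorem template: H(n) = a·H(n/b) + f(n).
Here: a=16, b=4, f(n)=2n
Compute log_b(a) = log_4(16) = 2.
f(n) = 2n = O(n^(2-ε)) with ε = 1. Case 1: H(n) = Θ(n^log_b(a)) = Θ(n^2).

Case 1: H(n) = Θ(n^2)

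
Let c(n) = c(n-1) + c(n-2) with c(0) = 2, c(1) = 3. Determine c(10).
Computing the sequence terms:
2, 3, 5, 8, 13, 21, 34, 55, 89, 144, 233

233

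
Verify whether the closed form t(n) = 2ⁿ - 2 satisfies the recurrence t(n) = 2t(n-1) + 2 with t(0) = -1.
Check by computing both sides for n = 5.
From the recurrence with t(0) = -1:
  t(0) = -1, t(1) = 0, t(2) = 2, t(3) = 6, t(4) = 14, t(5) = 30
  so the recurrence gives t(5) = 30.
From the proposed closed form t(n) = 2ⁿ - 2:
  t(5) = 30.
Both sides give 30 at n = 5, and the initial condition(s) match, so the closed form is consistent.

Yes, the closed form is correct.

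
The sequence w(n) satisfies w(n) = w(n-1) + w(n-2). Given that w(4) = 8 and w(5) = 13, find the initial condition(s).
Work backwards using w(k) = w(k+2) - w(k+1):
w(3) = w(5) - w(4) = 13 - 8 = 5
w(2) = w(4) - w(3) = 8 - 5 = 3
w(1) = w(3) - w(2) = 5 - 3 = 2
w(0) = w(2) - w(1) = 3 - 2 = 1

w(0) = 1, w(1) = 2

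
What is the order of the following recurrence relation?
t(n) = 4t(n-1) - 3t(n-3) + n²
The order is the largest lag k for which t(n-k) appears. Here the deepest term is t(n-3) (the n² term is non-homogeneous and does not affect the order), so the order is 3.

Order 3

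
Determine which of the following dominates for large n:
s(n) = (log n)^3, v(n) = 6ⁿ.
Comparing growth rates:
Growth-rate hierarchy: log n ≺ any polynomial ≺ any exponential cⁿ (c>1) ≺ n! ≺ nⁿ.
exponential base 6 dominates polylogarithmic (log n)^3 asymptotically.

v(n) grows faster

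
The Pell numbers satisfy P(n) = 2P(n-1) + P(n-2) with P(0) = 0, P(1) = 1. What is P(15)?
Computing the sequence terms:
0, 1, 2, 5, 12, 29, 70, 169, 408, 985, 2378, 5741, 13860, 33461, 80782, 195025

195025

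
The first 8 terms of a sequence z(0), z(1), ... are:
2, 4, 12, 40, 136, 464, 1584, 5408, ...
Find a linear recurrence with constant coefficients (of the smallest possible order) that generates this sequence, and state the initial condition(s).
Look for the lowest-order linear relation among consecutive terms.
Observation: z(n) - 4·z(n-1) - (-2)·z(n-2) = 0 holds for the shown terms, and no order-1 relation z(n) = α·z(n-1) + β fits.
Check at n=3: 4·12 + (-2)·4 = 40. ✓

z(n) = 4z(n-1) - 2z(n-2), z(0) = 2, z(1) = 4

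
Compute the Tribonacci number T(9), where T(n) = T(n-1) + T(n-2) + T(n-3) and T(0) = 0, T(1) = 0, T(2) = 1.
Computing the sequence terms:
0, 0, 1, 1, 2, 4, 7, 13, 24, 44

44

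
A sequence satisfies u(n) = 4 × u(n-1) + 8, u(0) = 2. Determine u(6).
Computing step by step:
u(0) = 2
u(1) = 4 × 2 + 8 = 16
u(2) = 4 × 16 + 8 = 72
u(3) = 4 × 72 + 8 = 296
u(4) = 4 × 296 + 8 = 1192
u(5) = 4 × 1192 + 8 = 4776
u(6) = 4 × 4776 + 8 = 19112

19112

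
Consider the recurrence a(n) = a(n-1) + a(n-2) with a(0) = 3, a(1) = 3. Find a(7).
Computing the sequence terms:
3, 3, 6, 9, 15, 24, 39, 63

63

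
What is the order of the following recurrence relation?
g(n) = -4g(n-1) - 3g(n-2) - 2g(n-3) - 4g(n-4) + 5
The order is the largest lag k for which g(n-k) appears. Here the deepest term is g(n-4) (the 5 term is non-homogeneous and does not affect the order), so the order is 4.

Order 4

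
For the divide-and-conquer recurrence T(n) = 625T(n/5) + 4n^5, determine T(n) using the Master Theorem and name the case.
Master Theorem template: T(n) = a·T(n/b) + f(n).
Here: a=625, b=5, f(n)=4n^5
Compute log_b(a) = log_5(625) = 4.
f(n) = 4n^5 = Ω(n^(4+ε)) with ε = 1, and the regularity condition holds (a·f(n/b) = (a/b^5)·f(n) with a/b^5 = 5^-1 < 1). Case 3: T(n) = Θ(f(n)) = Θ(n^5).

Case 3: T(n) = Θ(n^5)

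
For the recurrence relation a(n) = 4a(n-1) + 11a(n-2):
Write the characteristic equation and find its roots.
Substitute a(n) = rⁿ and divide through by rⁿ⁻²: r² - 4r - 11 = 0
Discriminant: 4² + 4·11 = 60, not a perfect square, so by the quadratic formula r = (4 ± √60)/2.
General solution: a(n) = A·r₁ⁿ + B·r₂ⁿ where r₁,r₂ = (4 ± √60)/2

Characteristic: r² - 4r - 11 = 0, Roots: r = (4 ± √60)/2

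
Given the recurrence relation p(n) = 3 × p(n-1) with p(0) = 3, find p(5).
Computing step by step:
p(0) = 3
p(1) = 3 × 3 = 9
p(2) = 3 × 9 = 27
p(3) = 3 × 27 = 81
p(4) = 3 × 81 = 243
p(5) = 3 × 243 = 729

729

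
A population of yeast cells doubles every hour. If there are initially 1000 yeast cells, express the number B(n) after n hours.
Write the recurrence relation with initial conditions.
Each hour multiplies the count by 2, so the count after n hours depends only on the count after n-1 hours: B(n) = 2 × B(n-1). The starting count gives B(0) = 1000.
Unrolling n times gives the closed form B(n) = 1000 × 2ⁿ.

B(n) = 2 × B(n-1), B(0) = 1000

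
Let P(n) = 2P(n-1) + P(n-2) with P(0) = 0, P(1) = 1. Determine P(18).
Computing the sequence terms:
0, 1, 2, 5, 12, 29, 70, 169, 408, 985, 2378, 5741, 13860, 33461, 80782, 195025, 470832, 1136689, 2744210

2744210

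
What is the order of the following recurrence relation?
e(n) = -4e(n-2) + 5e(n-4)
The order is the largest lag k for which e(n-k) appears. Here the deepest term is e(n-4), so the order is 4.

Order 4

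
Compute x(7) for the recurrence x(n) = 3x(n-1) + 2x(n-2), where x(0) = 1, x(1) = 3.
Computing the sequence terms:
1, 3, 11, 39, 139, 495, 1763, 6279

6279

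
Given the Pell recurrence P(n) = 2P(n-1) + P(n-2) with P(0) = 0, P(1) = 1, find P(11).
Computing the sequence terms:
0, 1, 2, 5, 12, 29, 70, 169, 408, 985, 2378, 5741

5741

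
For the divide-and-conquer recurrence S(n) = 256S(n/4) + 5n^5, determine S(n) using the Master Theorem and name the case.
Master Theorem template: S(n) = a·S(n/b) + f(n).
Here: a=256, b=4, f(n)=5n^5
Compute log_b(a) = log_4(256) = 4.
f(n) = 5n^5 = Ω(n^(4+ε)) with ε = 1, and the regularity condition holds (a·f(n/b) = (a/b^5)·f(n) with a/b^5 = 4^-1 < 1). Case 3: S(n) = Θ(f(n)) = Θ(n^5).

Case 3: S(n) = Θ(n^5)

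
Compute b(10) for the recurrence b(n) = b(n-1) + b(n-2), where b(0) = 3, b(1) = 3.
Computing the sequence terms:
3, 3, 6, 9, 15, 24, 39, 63, 102, 165, 267

267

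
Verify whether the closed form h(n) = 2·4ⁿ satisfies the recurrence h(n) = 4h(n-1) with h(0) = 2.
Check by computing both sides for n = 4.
From the recurrence with h(0) = 2:
  h(0) = 2, h(1) = 8, h(2) = 32, h(3) = 128, h(4) = 512
  so the recurrence gives h(4) = 512.
From the proposed closed form h(n) = 2·4ⁿ:
  h(4) = 512.
Both sides give 512 at n = 4, and the initial condition(s) match, so the closed form is consistent.

Yes, the closed form is correct.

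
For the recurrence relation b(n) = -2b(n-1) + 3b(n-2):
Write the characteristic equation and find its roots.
Substitute b(n) = rⁿ and divide through by rⁿ⁻²: r² + 2r - 3 = 0
Factor: (r - 1)(r + 3) = 0, so r = 1, -3.
General solution: b(n) = A·1ⁿ + B·(-3)ⁿ

Characteristic: r² + 2r - 3 = 0, Roots: r = 1, -3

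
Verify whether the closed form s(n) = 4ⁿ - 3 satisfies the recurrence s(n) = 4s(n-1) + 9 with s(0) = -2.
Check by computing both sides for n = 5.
From the recurrence with s(0) = -2:
  s(0) = -2, s(1) = 1, s(2) = 13, s(3) = 61, s(4) = 253, s(5) = 1021
  so the recurrence gives s(5) = 1021.
From the proposed closed form s(n) = 4ⁿ - 3:
  s(5) = 1021.
Both sides give 1021 at n = 5, and the initial condition(s) match, so the closed form is consistent.

Yes, the closed form is correct.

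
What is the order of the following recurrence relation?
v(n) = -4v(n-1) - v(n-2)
The order is the largest lag k for which v(n-k) appears. Here the deepest term is v(n-2), so the order is 2.

Order 2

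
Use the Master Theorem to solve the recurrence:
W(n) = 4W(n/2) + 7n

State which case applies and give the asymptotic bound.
Master Theorem template: W(n) = a·W(n/b) + f(n).
Here: a=4, b=2, f(n)=7n
Compute log_b(a) = log_2(4) = 2.
f(n) = 7n = O(n^(2-ε)) with ε = 1. Case 1: W(n) = Θ(n^log_b(a)) = Θ(n^2).

Case 1: W(n) = Θ(n^2)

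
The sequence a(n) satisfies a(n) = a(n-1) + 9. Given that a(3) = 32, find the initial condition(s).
a(3) = a(0) + 3·9, so a(0) = 32 - 27 = 5.

a(0) = 5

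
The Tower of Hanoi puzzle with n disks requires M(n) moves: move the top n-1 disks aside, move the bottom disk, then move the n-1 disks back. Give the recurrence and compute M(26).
Moving n disks = move the top n-1 disks aside (M(n-1) moves) + move the largest disk (1 move) + move the n-1 disks back on top (M(n-1) moves), so M(n) = 2M(n-1) + 1, with M(1) = 1 (a single disk takes one move).
First terms: 1, 3, 7, 15, 31, 63, … — each is one less than a power of 2. Indeed M(n) + 1 = 2(M(n-1) + 1) with M(1) + 1 = 2, so M(n) + 1 = 2ⁿ and M(n) = 2ⁿ - 1.
Hence M(26) = 2^26 - 1 = 67108864 - 1 = 67108863.

M(n) = 2M(n-1) + 1, M(1) = 1; M(26) = 67108863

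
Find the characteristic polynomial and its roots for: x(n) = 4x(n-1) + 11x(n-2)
Substitute x(n) = rⁿ and divide through by rⁿ⁻²: r² - 4r - 11 = 0
Discriminant: 4² + 4·11 = 60, not a perfect square, so by the quadratic formula r = (4 ± √60)/2.
General solution: x(n) = A·r₁ⁿ + B·r₂ⁿ where r₁,r₂ = (4 ± √60)/2

Characteristic: r² - 4r - 11 = 0, Roots: r = (4 ± √60)/2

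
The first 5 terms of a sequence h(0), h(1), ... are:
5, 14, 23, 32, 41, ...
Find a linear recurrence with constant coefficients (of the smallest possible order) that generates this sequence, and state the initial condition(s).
Look for the lowest-order linear relation among consecutive terms.
Observation: consecutive differences are constant (= 9).
Check at n=2: 1·14 + 9 = 23. ✓

h(n) = h(n-1) + 9, h(0) = 5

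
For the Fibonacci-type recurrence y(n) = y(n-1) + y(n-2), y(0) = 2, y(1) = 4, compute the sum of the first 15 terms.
Computing the sequence terms: 2, 4, 6, 10, 16, 26, 42, 68, 110, 178, 288, 466, 754, 1220, 1974
Adding these values together:

5164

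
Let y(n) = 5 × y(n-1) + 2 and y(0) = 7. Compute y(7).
Computing step by step:
y(0) = 7
y(1) = 5 × 7 + 2 = 37
y(2) = 5 × 37 + 2 = 187
y(3) = 5 × 187 + 2 = 937
y(4) = 5 × 937 + 2 = 4687
y(5) = 5 × 4687 + 2 = 23437
y(6) = 5 × 23437 + 2 = 117187
y(7) = 5 × 117187 + 2 = 585937

585937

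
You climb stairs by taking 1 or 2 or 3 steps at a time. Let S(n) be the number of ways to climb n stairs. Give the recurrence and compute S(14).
Condition on the size of the last step (1 to 3): before it there were n-1, …, n-3 stairs climbed, and these cases are disjoint, so S(n) = S(n-1) + S(n-2) + S(n-3) (order-3 linear recurrence).
Initial conditions by direct count (compositions of i into parts ≤ 3): S(1) = 1; S(2) = 2; S(3) = 4.
Iterating the recurrence: S(4) = 7, S(5) = 13, S(6) = 24, S(7) = 44, S(8) = 81, S(9) = 149, S(10) = 274, S(11) = 504, S(12) = 927, S(13) = 1705, S(14) = 3136.

S(n) = S(n-1) + S(n-2) + S(n-3), S(1) = 1, S(2) = 2, S(3) = 4; S(14) = 3136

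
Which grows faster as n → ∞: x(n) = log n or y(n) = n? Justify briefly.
Comparing growth rates:
Growth-rate hierarchy: log n ≺ any polynomial ≺ any exponential cⁿ (c>1) ≺ n! ≺ nⁿ.
polynomial degree 1 dominates logarithmic asymptotically.

y(n) grows faster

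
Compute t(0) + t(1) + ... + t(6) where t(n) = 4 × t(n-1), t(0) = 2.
Computing the sequence terms: 2, 8, 32, 128, 512, 2048, 8192
Adding these values together:

10922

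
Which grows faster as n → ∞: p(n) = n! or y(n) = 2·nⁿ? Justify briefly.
Comparing growth rates:
Growth-rate hierarchy: log n ≺ any polynomial ≺ any exponential cⁿ (c>1) ≺ n! ≺ nⁿ.
super-exponential nⁿ dominates factorial asymptotically.

y(n) grows faster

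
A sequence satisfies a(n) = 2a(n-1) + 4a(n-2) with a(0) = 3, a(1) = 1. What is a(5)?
Computing the sequence terms:
3, 1, 14, 32, 120, 368

368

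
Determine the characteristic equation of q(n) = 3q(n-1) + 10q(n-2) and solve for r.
Substitute q(n) = rⁿ and divide through by rⁿ⁻²: r² - 3r - 10 = 0
Factor: (r - 5)(r + 2) = 0, so r = 5, -2.
General solution: q(n) = A·5ⁿ + B·(-2)ⁿ

Characteristic: r² - 3r - 10 = 0, Roots: r = 5, -2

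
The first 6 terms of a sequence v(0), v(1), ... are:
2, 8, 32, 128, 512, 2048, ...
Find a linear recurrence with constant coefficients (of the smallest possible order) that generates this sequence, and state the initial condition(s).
Look for the lowest-order linear relation among consecutive terms.
Observation: each term is 4× the previous.
Check at n=2: 4·8 = 32. ✓

v(n) = 4 × v(n-1), v(0) = 2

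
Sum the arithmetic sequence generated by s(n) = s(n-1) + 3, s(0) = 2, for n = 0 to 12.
Computing the sequence terms: 2, 5, 8, 11, 14, 17, 20, 23, 26, 29, 32, 35, 38
Adding these values together:

260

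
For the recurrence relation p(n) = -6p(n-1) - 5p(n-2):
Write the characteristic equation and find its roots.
Substitute p(n) = rⁿ and divide through by rⁿ⁻²: r² + 6r + 5 = 0
Factor: (r + 5)(r + 1) = 0, so r = -5, -1.
General solution: p(n) = A·(-5)ⁿ + B·(-1)ⁿ

Characteristic: r² + 6r + 5 = 0, Roots: r = -5, -1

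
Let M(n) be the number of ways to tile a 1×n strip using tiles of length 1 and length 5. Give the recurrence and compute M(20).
Condition on the last tile: it has length 1 (leaving a 1×(n-1) strip) or length 5 (leaving a 1×(n-5) strip), so M(n) = M(n-1) + M(n-5) (order-5 linear recurrence).
For 0 ≤ i < 5 only unit tiles fit, so M(i) = 1.
Iterating the recurrence: M(5) = 2, M(6) = 3, M(7) = 4, M(8) = 5, M(9) = 6, M(10) = 8, M(11) = 11, M(12) = 15, M(13) = 20, M(14) = 26, M(15) = 34, M(16) = 45, M(17) = 60, M(18) = 80, M(19) = 106, M(20) = 140.

M(n) = M(n-1) + M(n-5), with M(i) = 1 for 0 ≤ i < 5; M(20) = 140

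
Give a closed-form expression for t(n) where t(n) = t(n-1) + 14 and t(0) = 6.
Recurrence: t(n) = t(n-1) + 14, initial: t(0) = 6.
Each step adds 14, so t(n) = t(0) + 14n = 14n + 6.

t(n) = 14n + 6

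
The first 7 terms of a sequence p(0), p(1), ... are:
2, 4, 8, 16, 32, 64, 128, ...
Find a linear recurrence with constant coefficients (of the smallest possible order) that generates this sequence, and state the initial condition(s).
Look for the lowest-order linear relation among consecutive terms.
Observation: each term is 2× the previous.
Check at n=2: 2·4 = 8. ✓

p(n) = 2 × p(n-1), p(0) = 2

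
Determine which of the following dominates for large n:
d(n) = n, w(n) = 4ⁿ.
Comparing growth rates:
Growth-rate hierarchy: log n ≺ any polynomial ≺ any exponential cⁿ (c>1) ≺ n! ≺ nⁿ.
exponential base 4 dominates polynomial degree 1 asymptotically.

w(n) grows faster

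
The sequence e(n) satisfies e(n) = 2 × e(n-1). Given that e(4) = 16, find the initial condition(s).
In general e(n) = 2ⁿ · e(0). At n = 4: e(0) = e(4) / 2^4 = 16 / 16 = 1.

e(0) = 1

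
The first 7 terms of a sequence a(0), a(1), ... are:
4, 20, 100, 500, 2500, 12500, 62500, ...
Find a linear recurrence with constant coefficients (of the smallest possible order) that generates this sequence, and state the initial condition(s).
Look for the lowest-order linear relation among consecutive terms.
Observation: each term is 5× the previous.
Check at n=2: 5·20 = 100. ✓

a(n) = 5 × a(n-1), a(0) = 4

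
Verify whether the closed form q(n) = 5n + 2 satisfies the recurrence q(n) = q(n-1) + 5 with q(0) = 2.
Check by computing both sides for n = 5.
From the recurrence with q(0) = 2:
  q(0) = 2, q(1) = 7, q(2) = 12, q(3) = 17, q(4) = 22, q(5) = 27
  so the recurrence gives q(5) = 27.
From the proposed closed form q(n) = 5n + 2:
  q(5) = 27.
Both sides give 27 at n = 5, and the initial condition(s) match, so the closed form is consistent.

Yes, the closed form is correct.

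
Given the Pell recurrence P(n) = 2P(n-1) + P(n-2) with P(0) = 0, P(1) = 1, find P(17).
Computing the sequence terms:
0, 1, 2, 5, 12, 29, 70, 169, 408, 985, 2378, 5741, 13860, 33461, 80782, 195025, 470832, 1136689

1136689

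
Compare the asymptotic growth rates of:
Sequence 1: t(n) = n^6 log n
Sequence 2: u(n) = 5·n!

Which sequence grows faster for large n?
Comparing growth rates:
Growth-rate hierarchy: log n ≺ any polynomial ≺ any exponential cⁿ (c>1) ≺ n! ≺ nⁿ.
factorial dominates polynomial degree 6 (with log factor) asymptotically.

u(n) grows faster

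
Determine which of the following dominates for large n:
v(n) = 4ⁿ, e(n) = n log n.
Comparing growth rates:
Growth-rate hierarchy: log n ≺ any polynomial ≺ any exponential cⁿ (c>1) ≺ n! ≺ nⁿ.
exponential base 4 dominates polynomial degree 1 (with log factor) asymptotically.

v(n) grows faster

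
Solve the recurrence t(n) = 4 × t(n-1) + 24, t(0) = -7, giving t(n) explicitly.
Recurrence: t(n) = 4 × t(n-1) + 24, initial: t(0) = -7.
Try t(n) = A·4ⁿ + C. Substituting: A·4ⁿ + C = 4(A·4ⁿ⁻¹ + C) + 24 = A·4ⁿ + 4C + 24, so C = 4C + 24, giving C = -8. Then t(0) = A - 8 = -7 gives A = 1.

t(n) = 4ⁿ - 8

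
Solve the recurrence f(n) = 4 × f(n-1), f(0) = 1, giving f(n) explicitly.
Recurrence: f(n) = 4 × f(n-1), initial: f(0) = 1.
Each term is 4 times the previous, so this is geometric with ratio 4. After n steps: f(n) = f(0)·4ⁿ = 4ⁿ.

f(n) = 4ⁿ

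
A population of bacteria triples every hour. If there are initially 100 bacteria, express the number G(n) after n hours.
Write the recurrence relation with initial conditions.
Each hour multiplies the count by 3, so the count after n hours depends only on the count after n-1 hours: G(n) = 3 × G(n-1). The starting count gives G(0) = 100.
Unrolling n times gives the closed form G(n) = 100 × 3ⁿ.

G(n) = 3 × G(n-1), G(0) = 100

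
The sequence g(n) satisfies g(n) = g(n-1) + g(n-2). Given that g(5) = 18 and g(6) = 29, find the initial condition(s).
Work backwards using g(k) = g(k+2) - g(k+1):
g(4) = g(6) - g(5) = 29 - 18 = 11
g(3) = g(5) - g(4) = 18 - 11 = 7
g(2) = g(4) - g(3) = 11 - 7 = 4
g(1) = g(3) - g(2) = 7 - 4 = 3
g(0) = g(2) - g(1) = 4 - 3 = 1

g(0) = 1, g(1) = 3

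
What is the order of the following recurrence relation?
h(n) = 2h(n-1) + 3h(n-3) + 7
The order is the largest lag k for which h(n-k) appears. Here the deepest term is h(n-3) (the 7 term is non-homogeneous and does not affect the order), so the order is 3.

Order 3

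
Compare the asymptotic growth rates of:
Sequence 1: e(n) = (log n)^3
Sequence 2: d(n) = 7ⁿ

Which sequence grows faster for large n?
Comparing growth rates:
Growth-rate hierarchy: log n ≺ any polynomial ≺ any exponential cⁿ (c>1) ≺ n! ≺ nⁿ.
exponential base 7 dominates polylogarithmic (log n)^3 asymptotically.

d(n) grows faster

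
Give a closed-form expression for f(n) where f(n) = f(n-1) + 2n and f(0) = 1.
Recurrence: f(n) = f(n-1) + 2n, initial: f(0) = 1.
Telescoping: f(n) = f(0) + 2·Σᵢ₌₁ⁿ i = 1 + 2·n(n+1)/2.

f(n) = 2·n(n+1)/2 + 1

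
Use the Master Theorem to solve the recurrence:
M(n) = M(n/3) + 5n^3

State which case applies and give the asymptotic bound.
Master Theorem template: M(n) = a·M(n/b) + f(n).
Here: a=1, b=3, f(n)=5n^3
Compute log_b(a) = log_3(1) = 0.
f(n) = 5n^3 = Ω(n^(0+ε)) with ε = 3, and the regularity condition holds (a·f(n/b) = (a/b^3)·f(n) with a/b^3 = 3^-3 < 1). Case 3: M(n) = Θ(f(n)) = Θ(n^3).

Case 3: M(n) = Θ(n^3)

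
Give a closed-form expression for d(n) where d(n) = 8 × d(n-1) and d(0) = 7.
Recurrence: d(n) = 8 × d(n-1), initial: d(0) = 7.
Each term is 8 times the previous, so this is geometric with ratio 8. After n steps: d(n) = d(0)·8ⁿ = 7·8ⁿ.

d(n) = 7·8ⁿ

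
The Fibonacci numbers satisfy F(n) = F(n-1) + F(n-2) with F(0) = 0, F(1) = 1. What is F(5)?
Computing the sequence terms:
0, 1, 1, 2, 3, 5

5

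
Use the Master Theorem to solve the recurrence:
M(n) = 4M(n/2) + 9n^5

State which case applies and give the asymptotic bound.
Master Theorem template: M(n) = a·M(n/b) + f(n).
Here: a=4, b=2, f(n)=9n^5
Compute log_b(a) = log_2(4) = 2.
f(n) = 9n^5 = Ω(n^(2+ε)) with ε = 3, and the regularity condition holds (a·f(n/b) = (a/b^5)·f(n) with a/b^5 = 2^-3 < 1). Case 3: M(n) = Θ(f(n)) = Θ(n^5).

Case 3: M(n) = Θ(n^5)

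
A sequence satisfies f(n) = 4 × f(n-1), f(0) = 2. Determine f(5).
Computing step by step:
f(0) = 2
f(1) = 4 × 2 = 8
f(2) = 4 × 8 = 32
f(3) = 4 × 32 = 128
f(4) = 4 × 128 = 512
f(5) = 4 × 512 = 2048

2048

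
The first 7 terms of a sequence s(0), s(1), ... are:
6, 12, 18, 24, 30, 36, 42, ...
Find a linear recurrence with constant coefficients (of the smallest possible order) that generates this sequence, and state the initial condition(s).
Look for the lowest-order linear relation among consecutive terms.
Observation: consecutive differences are constant (= 6).
Check at n=2: 1·12 + 6 = 18. ✓

s(n) = s(n-1) + 6, s(0) = 6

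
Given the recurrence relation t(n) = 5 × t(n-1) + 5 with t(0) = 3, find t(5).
Computing step by step:
t(0) = 3
t(1) = 5 × 3 + 5 = 20
t(2) = 5 × 20 + 5 = 105
t(3) = 5 × 105 + 5 = 530
t(4) = 5 × 530 + 5 = 2655
t(5) = 5 × 2655 + 5 = 13280

13280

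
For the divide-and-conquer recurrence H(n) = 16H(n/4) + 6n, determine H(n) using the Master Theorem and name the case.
Master Theorem template: H(n) = a·H(n/b) + f(n).
Here: a=16, b=4, f(n)=6n
Compute log_b(a) = log_4(16) = 2.
f(n) = 6n = O(n^(2-ε)) with ε = 1. Case 1: H(n) = Θ(n^log_b(a)) = Θ(n^2).

Case 1: H(n) = Θ(n^2)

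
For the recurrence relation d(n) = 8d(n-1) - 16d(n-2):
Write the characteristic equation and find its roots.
Substitute d(n) = rⁿ and divide through by rⁿ⁻²: r² - 8r + 16 = 0
Factor: (r - 4)² = 0, so r = 4 (double root).
General solution: d(n) = (A + Bn)·4ⁿ

Characteristic: r² - 8r + 16 = 0, Roots: r = 4 (double root)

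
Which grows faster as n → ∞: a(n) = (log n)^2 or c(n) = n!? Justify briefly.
Comparing growth rates:
Growth-rate hierarchy: log n ≺ any polynomial ≺ any exponential cⁿ (c>1) ≺ n! ≺ nⁿ.
factorial dominates polylogarithmic (log n)^2 asymptotically.

c(n) grows faster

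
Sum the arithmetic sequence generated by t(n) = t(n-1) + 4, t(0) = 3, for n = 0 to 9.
Computing the sequence terms: 3, 7, 11, 15, 19, 23, 27, 31, 35, 39
Adding these values together:

210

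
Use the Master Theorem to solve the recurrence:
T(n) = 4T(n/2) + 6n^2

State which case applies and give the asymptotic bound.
Master Theorem template: T(n) = a·T(n/b) + f(n).
Here: a=4, b=2, f(n)=6n^2
Compute log_b(a) = log_2(4) = 2.
f(n) = 6n^2 = Θ(n^2). Case 2: T(n) = Θ(n^2 log n).

Case 2: T(n) = Θ(n^2 log n)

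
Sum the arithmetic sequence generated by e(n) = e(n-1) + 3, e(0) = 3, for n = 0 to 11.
Computing the sequence terms: 3, 6, 9, 12, 15, 18, 21, 24, 27, 30, 33, 36
Adding these values together:

234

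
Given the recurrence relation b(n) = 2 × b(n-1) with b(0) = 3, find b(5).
Computing step by step:
b(0) = 3
b(1) = 2 × 3 = 6
b(2) = 2 × 6 = 12
b(3) = 2 × 12 = 24
b(4) = 2 × 24 = 48
b(5) = 2 × 48 = 96

96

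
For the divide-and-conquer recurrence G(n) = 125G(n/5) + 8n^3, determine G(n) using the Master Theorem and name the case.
Master Theorem template: G(n) = a·G(n/b) + f(n).
Here: a=125, b=5, f(n)=8n^3
Compute log_b(a) = log_5(125) = 3.
f(n) = 8n^3 = Θ(n^3). Case 2: G(n) = Θ(n^3 log n).

Case 2: G(n) = Θ(n^3 log n)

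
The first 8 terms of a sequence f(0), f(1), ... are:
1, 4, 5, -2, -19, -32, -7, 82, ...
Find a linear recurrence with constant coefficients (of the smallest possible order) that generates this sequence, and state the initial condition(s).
Look for the lowest-order linear relation among consecutive terms.
Observation: f(n) - 2·f(n-1) - (-3)·f(n-2) = 0 holds for the shown terms, and no order-1 relation f(n) = α·f(n-1) + β fits.
Check at n=3: 2·5 + (-3)·4 = -2. ✓

f(n) = 2f(n-1) - 3f(n-2), f(0) = 1, f(1) = 4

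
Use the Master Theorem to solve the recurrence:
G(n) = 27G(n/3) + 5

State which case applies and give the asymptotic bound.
Master Theorem template: G(n) = a·G(n/b) + f(n).
Here: a=27, b=3, f(n)=5
Compute log_b(a) = log_3(27) = 3.
f(n) = 5 = O(n^(3-ε)) with ε = 3. Case 1: G(n) = Θ(n^log_b(a)) = Θ(n^3).

Case 1: G(n) = Θ(n^3)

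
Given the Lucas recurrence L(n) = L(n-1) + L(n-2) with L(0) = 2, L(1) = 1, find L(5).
Computing the sequence terms:
2, 1, 3, 4, 7, 11

11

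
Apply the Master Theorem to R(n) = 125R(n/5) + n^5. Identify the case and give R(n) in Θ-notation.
Master Theorem template: R(n) = a·R(n/b) + f(n).
Here: a=125, b=5, f(n)=n^5
Compute log_b(a) = log_5(125) = 3.
f(n) = n^5 = Ω(n^(3+ε)) with ε = 2, and the regularity condition holds (a·f(n/b) = (a/b^5)·f(n) with a/b^5 = 5^-2 < 1). Case 3: R(n) = Θ(f(n)) = Θ(n^5).

Case 3: R(n) = Θ(n^5)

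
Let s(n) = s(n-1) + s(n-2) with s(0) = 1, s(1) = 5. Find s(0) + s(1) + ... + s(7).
Computing the sequence terms: 1, 5, 6, 11, 17, 28, 45, 73
Adding these values together:

186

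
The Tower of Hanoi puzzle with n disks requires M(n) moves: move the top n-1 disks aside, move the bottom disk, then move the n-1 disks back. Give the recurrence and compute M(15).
Moving n disks = move the top n-1 disks aside (M(n-1) moves) + move the largest disk (1 move) + move the n-1 disks back on top (M(n-1) moves), so M(n) = 2M(n-1) + 1, with M(1) = 1 (a single disk takes one move).
First terms: 1, 3, 7, 15, 31, 63, … — each is one less than a power of 2. Indeed M(n) + 1 = 2(M(n-1) + 1) with M(1) + 1 = 2, so M(n) + 1 = 2ⁿ and M(n) = 2ⁿ - 1.
Hence M(15) = 2^15 - 1 = 32768 - 1 = 32767.

M(n) = 2M(n-1) + 1, M(1) = 1; M(15) = 32767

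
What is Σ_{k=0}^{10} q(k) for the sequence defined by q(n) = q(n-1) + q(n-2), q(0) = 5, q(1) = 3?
Computing the sequence terms: 5, 3, 8, 11, 19, 30, 49, 79, 128, 207, 335
Adding these values together:

874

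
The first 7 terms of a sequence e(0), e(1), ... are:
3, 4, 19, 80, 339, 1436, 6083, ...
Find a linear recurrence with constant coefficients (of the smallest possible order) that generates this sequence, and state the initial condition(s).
Look for the lowest-order linear relation among consecutive terms.
Observation: e(n) - 4·e(n-1) - (1)·e(n-2) = 0 holds for the shown terms, and no order-1 relation e(n) = α·e(n-1) + β fits.
Check at n=3: 4·19 + (1)·4 = 80. ✓

e(n) = 4e(n-1) + e(n-2), e(0) = 3, e(1) = 4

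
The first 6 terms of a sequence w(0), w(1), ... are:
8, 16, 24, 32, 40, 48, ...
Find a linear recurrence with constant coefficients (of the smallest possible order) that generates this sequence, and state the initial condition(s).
Look for the lowest-order linear relation among consecutive terms.
Observation: consecutive differences are constant (= 8).
Check at n=2: 1·16 + 8 = 24. ✓

w(n) = w(n-1) + 8, w(0) = 8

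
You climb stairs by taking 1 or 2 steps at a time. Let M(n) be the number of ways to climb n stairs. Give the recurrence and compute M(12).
Condition on the size of the last step (1 to 2): before it there were n-1, …, n-2 stairs climbed, and these cases are disjoint, so M(n) = M(n-1) + M(n-2) (Fibonacci-type sequence).
Initial conditions by direct count (compositions of i into parts ≤ 2): M(1) = 1; M(2) = 2.
Iterating the recurrence: M(3) = 3, M(4) = 5, M(5) = 8, M(6) = 13, M(7) = 21, M(8) = 34, M(9) = 55, M(10) = 89, M(11) = 144, M(12) = 233.

M(n) = M(n-1) + M(n-2), M(1) = 1, M(2) = 2; M(12) = 233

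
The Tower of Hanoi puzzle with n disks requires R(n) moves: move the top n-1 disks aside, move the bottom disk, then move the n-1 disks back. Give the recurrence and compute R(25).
Moving n disks = move the top n-1 disks aside (R(n-1) moves) + move the largest disk (1 move) + move the n-1 disks back on top (R(n-1) moves), so R(n) = 2R(n-1) + 1, with R(1) = 1 (a single disk takes one move).
First terms: 1, 3, 7, 15, 31, 63, … — each is one less than a power of 2. Indeed R(n) + 1 = 2(R(n-1) + 1) with R(1) + 1 = 2, so R(n) + 1 = 2ⁿ and R(n) = 2ⁿ - 1.
Hence R(25) = 2^25 - 1 = 33554432 - 1 = 33554431.

R(n) = 2R(n-1) + 1, R(1) = 1; R(25) = 33554431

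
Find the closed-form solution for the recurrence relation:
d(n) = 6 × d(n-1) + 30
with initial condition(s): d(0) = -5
Recurrence: d(n) = 6 × d(n-1) + 30, initial: d(0) = -5.
Try d(n) = A·6ⁿ + C. Substituting: A·6ⁿ + C = 6(A·6ⁿ⁻¹ + C) + 30 = A·6ⁿ + 6C + 30, so C = 6C + 30, giving C = -6. Then d(0) = A - 6 = -5 gives A = 1.

d(n) = 6ⁿ - 6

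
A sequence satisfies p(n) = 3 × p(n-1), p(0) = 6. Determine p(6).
Computing step by step:
p(0) = 6
p(1) = 3 × 6 = 18
p(2) = 3 × 18 = 54
p(3) = 3 × 54 = 162
p(4) = 3 × 162 = 486
p(5) = 3 × 486 = 1458
p(6) = 3 × 1458 = 4374

4374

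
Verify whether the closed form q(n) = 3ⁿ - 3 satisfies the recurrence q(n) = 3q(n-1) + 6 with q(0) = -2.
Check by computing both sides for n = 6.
From the recurrence with q(0) = -2:
  q(0) = -2, q(1) = 0, q(2) = 6, q(3) = 24, q(4) = 78, q(5) = 240, q(6) = 726
  so the recurrence gives q(6) = 726.
From the proposed closed form q(n) = 3ⁿ - 3:
  q(6) = 726.
Both sides give 726 at n = 6, and the initial condition(s) match, so the closed form is consistent.

Yes, the closed form is correct.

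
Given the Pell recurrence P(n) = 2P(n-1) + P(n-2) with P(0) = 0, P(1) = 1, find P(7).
Computing the sequence terms:
0, 1, 2, 5, 12, 29, 70, 169

169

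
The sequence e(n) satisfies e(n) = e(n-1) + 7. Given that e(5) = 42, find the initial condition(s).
e(5) = e(0) + 5·7, so e(0) = 42 - 35 = 7.

e(0) = 7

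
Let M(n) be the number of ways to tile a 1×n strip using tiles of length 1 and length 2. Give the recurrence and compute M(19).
Condition on the last tile: it has length 1 (leaving a 1×(n-1) strip) or length 2 (leaving a 1×(n-2) strip), so M(n) = M(n-1) + M(n-2) (order-2 linear recurrence).
For 0 ≤ i < 2 only unit tiles fit, so M(i) = 1.
Iterating the recurrence: M(2) = 2, M(3) = 3, M(4) = 5, M(5) = 8, M(6) = 13, M(7) = 21, M(8) = 34, M(9) = 55, M(10) = 89, M(11) = 144, M(12) = 233, M(13) = 377, M(14) = 610, M(15) = 987, M(16) = 1597, M(17) = 2584, M(18) = 4181, M(19) = 6765.

M(n) = M(n-1) + M(n-2), with M(i) = 1 for 0 ≤ i < 2; M(19) = 6765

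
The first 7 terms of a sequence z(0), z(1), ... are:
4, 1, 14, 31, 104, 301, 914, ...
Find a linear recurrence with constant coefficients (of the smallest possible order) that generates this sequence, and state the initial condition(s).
Look for the lowest-order linear relation among consecutive terms.
Observation: z(n) - 2·z(n-1) - (3)·z(n-2) = 0 holds for the shown terms, and no order-1 relation z(n) = α·z(n-1) + β fits.
Check at n=3: 2·14 + (3)·1 = 31. ✓

z(n) = 2z(n-1) + 3z(n-2), z(0) = 4, z(1) = 1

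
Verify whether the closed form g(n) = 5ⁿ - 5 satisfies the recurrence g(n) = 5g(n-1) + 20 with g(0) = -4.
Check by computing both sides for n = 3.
From the recurrence with g(0) = -4:
  g(0) = -4, g(1) = 0, g(2) = 20, g(3) = 120
  so the recurrence gives g(3) = 120.
From the proposed closed form g(n) = 5ⁿ - 5:
  g(3) = 120.
Both sides give 120 at n = 3, and the initial condition(s) match, so the closed form is consistent.

Yes, the closed form is correct.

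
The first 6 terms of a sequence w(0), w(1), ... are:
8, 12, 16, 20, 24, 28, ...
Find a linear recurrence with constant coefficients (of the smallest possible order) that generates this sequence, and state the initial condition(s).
Look for the lowest-order linear relation among consecutive terms.
Observation: consecutive differences are constant (= 4).
Check at n=2: 1·12 + 4 = 16. ✓

w(n) = w(n-1) + 4, w(0) = 8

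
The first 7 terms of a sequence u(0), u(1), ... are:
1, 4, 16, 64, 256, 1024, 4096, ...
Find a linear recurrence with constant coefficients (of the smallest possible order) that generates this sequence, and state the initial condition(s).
Look for the lowest-order linear relation among consecutive terms.
Observation: each term is 4× the previous.
Check at n=2: 4·4 = 16. ✓

u(n) = 4 × u(n-1), u(0) = 1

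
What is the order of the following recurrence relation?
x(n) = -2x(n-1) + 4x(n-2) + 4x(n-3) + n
The order is the largest lag k for which x(n-k) appears. Here the deepest term is x(n-3) (the n term is non-homogeneous and does not affect the order), so the order is 3.

Order 3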